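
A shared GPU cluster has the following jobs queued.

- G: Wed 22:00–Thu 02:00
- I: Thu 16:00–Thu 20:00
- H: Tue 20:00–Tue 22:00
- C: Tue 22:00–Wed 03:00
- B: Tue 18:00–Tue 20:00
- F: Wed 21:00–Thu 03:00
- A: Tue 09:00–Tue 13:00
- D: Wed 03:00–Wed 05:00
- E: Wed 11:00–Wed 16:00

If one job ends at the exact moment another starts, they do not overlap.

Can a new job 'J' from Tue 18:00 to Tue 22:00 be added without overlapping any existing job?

No — it overlaps B, H

A: ends Tue 13:00 at or before J starts Tue 18:00 → clear.
B: starts Tue 18:00 before J ends Tue 22:00, and ends Tue 20:00 after J starts Tue 18:00 → overlap.
H: starts Tue 20:00 before J ends Tue 22:00, and ends Tue 22:00 after J starts Tue 18:00 → overlap.
C: starts Tue 22:00 at or after J ends Tue 22:00 → clear.
D: starts Wed 03:00 at or after J ends Tue 22:00 → clear.
E: starts Wed 11:00 at or after J ends Tue 22:00 → clear.
F: starts Wed 21:00 at or after J ends Tue 22:00 → clear.
G: starts Wed 22:00 at or after J ends Tue 22:00 → clear.
I: starts Thu 16:00 at or after J ends Tue 22:00 → clear.
J overlaps B, H.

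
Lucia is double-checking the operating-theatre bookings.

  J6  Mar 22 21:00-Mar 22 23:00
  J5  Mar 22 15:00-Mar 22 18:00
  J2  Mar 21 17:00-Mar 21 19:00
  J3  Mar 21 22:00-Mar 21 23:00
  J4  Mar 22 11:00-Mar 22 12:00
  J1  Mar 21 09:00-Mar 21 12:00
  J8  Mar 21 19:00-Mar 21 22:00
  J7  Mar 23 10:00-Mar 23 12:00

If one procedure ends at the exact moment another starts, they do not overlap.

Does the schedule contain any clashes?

No

Sorted by start: J1, J2, J8, J3, J4, J5, J6, J7.
J2 starts after J1 ends — done with J1.
J8 starts exactly when J2 ends (back-to-back, no overlap) — done with J2.
J3 starts exactly when J8 ends (back-to-back, no overlap) — done with J8.
J4 starts after J3 ends — done with J3.
J5 starts after J4 ends — done with J4.
J6 starts after J5 ends — done with J5.
J7 starts after J6 ends.
Every pair is clear; the schedule has no overlaps.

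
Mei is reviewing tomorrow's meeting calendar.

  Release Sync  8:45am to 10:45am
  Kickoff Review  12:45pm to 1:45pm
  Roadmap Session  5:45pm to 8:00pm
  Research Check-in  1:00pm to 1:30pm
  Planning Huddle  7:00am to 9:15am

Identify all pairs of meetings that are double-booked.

Kickoff Review & Research Check-in, Planning Huddle & Release Sync

Two intervals overlap when each starts before the other ends.
Sorted by start: Planning Huddle, Release Sync, Kickoff Review, Research Check-in, Roadmap Session.
Release Sync starts before Planning Huddle ends → Planning Huddle and Release Sync overlap.
Kickoff Review starts after Planning Huddle ends, so Planning Huddle has no further overlaps.
Kickoff Review starts after Release Sync ends, so Release Sync has no further overlaps.
Research Check-in starts before Kickoff Review ends → Kickoff Review and Research Check-in overlap.
Roadmap Session starts after Kickoff Review ends.
Roadmap Session starts after Research Check-in ends.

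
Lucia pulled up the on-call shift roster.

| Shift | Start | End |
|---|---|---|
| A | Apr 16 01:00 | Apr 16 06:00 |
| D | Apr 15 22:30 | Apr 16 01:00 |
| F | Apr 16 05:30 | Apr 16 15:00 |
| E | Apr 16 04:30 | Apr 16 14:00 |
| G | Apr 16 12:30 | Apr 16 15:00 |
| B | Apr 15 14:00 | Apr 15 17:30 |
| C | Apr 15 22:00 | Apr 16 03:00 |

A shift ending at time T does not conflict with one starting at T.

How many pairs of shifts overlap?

7

Sorted by start: B, C, D, A, E, F, G.
C starts after B ends — done with B.
D starts before C ends → C and D overlap.
A starts before C ends → C and A overlap.
E starts after C ends — done with C.
A starts exactly when D ends (back-to-back, no overlap) — done with D.
E starts before A ends → A and E overlap.
F starts before A ends → A and F overlap.
G starts after A ends.
F starts before E ends → E and F overlap.
G starts before E ends → E and G overlap.
G starts before F ends → F and G overlap.
Overlapping pairs: A & C, A & E, A & F, C & D, E & F, E & G, F & G — 7 in total.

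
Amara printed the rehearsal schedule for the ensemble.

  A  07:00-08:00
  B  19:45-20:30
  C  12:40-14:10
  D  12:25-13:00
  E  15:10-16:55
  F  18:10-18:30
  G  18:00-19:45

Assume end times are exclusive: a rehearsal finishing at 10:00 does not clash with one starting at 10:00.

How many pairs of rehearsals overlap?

2

Sorted by start: A, D, C, E, G, F, B.
D starts after A ends, so A has no further overlaps.
C starts before D ends → D and C overlap.
E starts after D ends, so D has no further overlaps.
E starts after C ends, so C has no further overlaps.
G starts after E ends, so E has no further overlaps.
F starts before G ends → G and F overlap.
B starts exactly when G ends (back-to-back, no overlap).
B starts after F ends.
Overlapping pairs: C & D, F & G — 2 in total.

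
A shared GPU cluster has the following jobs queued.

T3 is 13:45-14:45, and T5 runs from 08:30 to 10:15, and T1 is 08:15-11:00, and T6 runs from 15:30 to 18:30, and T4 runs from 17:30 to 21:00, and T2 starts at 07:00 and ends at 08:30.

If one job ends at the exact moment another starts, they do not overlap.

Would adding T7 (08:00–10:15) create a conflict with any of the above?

T2: starts 07:00 before T7 ends 10:15, and ends 08:30 after T7 starts 08:00 → overlap.
T1: starts 08:15 before T7 ends 10:15, and ends 11:00 after T7 starts 08:00 → overlap.
T5: starts 08:30 before T7 ends 10:15, and ends 10:15 after T7 starts 08:00 → overlap.
T3: starts 13:45 at or after T7 ends 10:15 → clear.
T6: starts 15:30 at or after T7 ends 10:15 → clear.
T4: starts 17:30 at or after T7 ends 10:15 → clear.
T7 overlaps T1, T2, T5.

Yes — it overlaps T1, T2, T5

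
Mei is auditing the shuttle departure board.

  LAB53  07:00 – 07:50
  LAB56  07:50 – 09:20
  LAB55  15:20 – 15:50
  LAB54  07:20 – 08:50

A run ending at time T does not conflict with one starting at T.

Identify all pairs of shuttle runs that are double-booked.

LAB53 & LAB54, LAB54 & LAB56

Sorted by start: LAB53, LAB54, LAB56, LAB55.
LAB54 starts before LAB53 ends → LAB53 and LAB54 overlap.
LAB56 starts exactly when LAB53 ends (back-to-back, no overlap), so nothing later overlaps LAB53 either.
LAB56 starts before LAB54 ends → LAB54 and LAB56 overlap.
LAB55 starts after LAB54 ends.
LAB55 starts after LAB56 ends.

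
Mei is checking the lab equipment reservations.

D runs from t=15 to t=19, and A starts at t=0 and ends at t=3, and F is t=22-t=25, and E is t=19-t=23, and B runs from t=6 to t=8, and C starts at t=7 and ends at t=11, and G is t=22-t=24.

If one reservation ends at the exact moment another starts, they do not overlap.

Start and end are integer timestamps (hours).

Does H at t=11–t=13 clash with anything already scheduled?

A: ends t=3 at or before H starts t=11 → clear.
B: ends t=8 at or before H starts t=11 → clear.
C: ends t=11 at or before H starts t=11 → clear.
D: starts t=15 at or after H ends t=13 → clear.
E: starts t=19 at or after H ends t=13 → clear.
F: starts t=22 at or after H ends t=13 → clear.
G: starts t=22 at or after H ends t=13 → clear.

No — it doesn't clash with anything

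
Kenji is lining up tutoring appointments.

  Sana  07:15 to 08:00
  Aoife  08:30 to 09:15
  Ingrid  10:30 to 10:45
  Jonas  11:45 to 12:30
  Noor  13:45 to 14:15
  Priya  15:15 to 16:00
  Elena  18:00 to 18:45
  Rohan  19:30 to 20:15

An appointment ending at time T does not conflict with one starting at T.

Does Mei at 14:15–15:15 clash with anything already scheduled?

No — it doesn't clash with anything

Sana: ends 08:00 at or before Mei starts 14:15 → clear.
Aoife: ends 09:15 at or before Mei starts 14:15 → clear.
Ingrid: ends 10:45 at or before Mei starts 14:15 → clear.
Jonas: ends 12:30 at or before Mei starts 14:15 → clear.
Noor: ends 14:15 at or before Mei starts 14:15 → clear.
Priya: starts 15:15 at or after Mei ends 15:15 → clear.
Elena: starts 18:00 at or after Mei ends 15:15 → clear.
Rohan: starts 19:30 at or after Mei ends 15:15 → clear.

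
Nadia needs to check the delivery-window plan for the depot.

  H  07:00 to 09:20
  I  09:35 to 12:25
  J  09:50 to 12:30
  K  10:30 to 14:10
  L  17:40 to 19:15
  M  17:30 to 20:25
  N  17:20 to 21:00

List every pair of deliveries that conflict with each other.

Sorted by start: H, I, J, K, N, M, L.
I starts after H ends; H is clear from here.
J starts before I ends → I and J overlap.
K starts before I ends → I and K overlap.
N starts after I ends; I is clear from here.
K starts before J ends → J and K overlap.
N starts after J ends; J is clear from here.
N starts after K ends; K is clear from here.
M starts before N ends → N and M overlap.
L starts before N ends → N and L overlap.
L starts before M ends → M and L overlap.

I & J, I & K, J & K, L & M, L & N, M & N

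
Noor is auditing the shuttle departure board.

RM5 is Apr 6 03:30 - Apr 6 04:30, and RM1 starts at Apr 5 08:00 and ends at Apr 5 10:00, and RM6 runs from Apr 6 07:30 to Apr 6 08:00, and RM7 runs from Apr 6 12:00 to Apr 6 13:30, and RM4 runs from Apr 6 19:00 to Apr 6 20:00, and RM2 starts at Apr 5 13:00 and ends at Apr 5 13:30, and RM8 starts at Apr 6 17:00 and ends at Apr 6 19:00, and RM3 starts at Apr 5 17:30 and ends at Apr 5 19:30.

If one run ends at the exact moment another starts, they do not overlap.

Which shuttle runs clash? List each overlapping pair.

Sorted by start: RM1, RM2, RM3, RM5, RM6, RM7, RM8, RM4.
RM2 starts after RM1 ends; RM1 is clear from here.
RM3 starts after RM2 ends; RM2 is clear from here.
RM5 starts after RM3 ends; RM3 is clear from here.
RM6 starts after RM5 ends; RM5 is clear from here.
RM7 starts after RM6 ends; RM6 is clear from here.
RM8 starts after RM7 ends; RM7 is clear from here.
RM4 starts exactly when RM8 ends (back-to-back, no overlap).

no conflicts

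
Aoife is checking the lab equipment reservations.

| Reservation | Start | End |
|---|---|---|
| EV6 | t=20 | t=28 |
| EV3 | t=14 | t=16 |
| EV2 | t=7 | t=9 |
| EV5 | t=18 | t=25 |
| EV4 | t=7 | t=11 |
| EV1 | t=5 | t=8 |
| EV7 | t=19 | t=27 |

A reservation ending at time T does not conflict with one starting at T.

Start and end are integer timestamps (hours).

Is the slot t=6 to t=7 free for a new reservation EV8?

EV1: starts t=5 before EV8 ends t=7, and ends t=8 after EV8 starts t=6 → overlap.
EV2: starts t=7 at or after EV8 ends t=7 → clear.
EV4: starts t=7 at or after EV8 ends t=7 → clear.
EV3: starts t=14 at or after EV8 ends t=7 → clear.
EV5: starts t=18 at or after EV8 ends t=7 → clear.
EV7: starts t=19 at or after EV8 ends t=7 → clear.
EV6: starts t=20 at or after EV8 ends t=7 → clear.
EV8 overlaps EV1.

No — it overlaps EV1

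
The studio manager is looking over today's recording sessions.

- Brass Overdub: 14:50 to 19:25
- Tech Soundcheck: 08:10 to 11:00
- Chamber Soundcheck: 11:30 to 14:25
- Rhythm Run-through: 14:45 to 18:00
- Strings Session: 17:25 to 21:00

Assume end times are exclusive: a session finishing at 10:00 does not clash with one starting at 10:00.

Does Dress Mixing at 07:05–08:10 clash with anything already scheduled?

Tech Soundcheck: starts 08:10 at or after Dress Mixing ends 08:10 → clear.
Chamber Soundcheck: starts 11:30 at or after Dress Mixing ends 08:10 → clear.
Rhythm Run-through: starts 14:45 at or after Dress Mixing ends 08:10 → clear.
Brass Overdub: starts 14:50 at or after Dress Mixing ends 08:10 → clear.
Strings Session: starts 17:25 at or after Dress Mixing ends 08:10 → clear.

No — it doesn't clash with anything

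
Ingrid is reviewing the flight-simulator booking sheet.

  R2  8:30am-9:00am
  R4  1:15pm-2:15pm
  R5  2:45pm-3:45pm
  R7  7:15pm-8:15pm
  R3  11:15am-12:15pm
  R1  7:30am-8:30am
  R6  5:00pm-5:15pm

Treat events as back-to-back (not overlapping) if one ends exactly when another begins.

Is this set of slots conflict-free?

Sorted by start: R1, R2, R3, R4, R5, R6, R7.
R2 starts exactly when R1 ends (back-to-back, no overlap) — done with R1.
R3 starts after R2 ends — done with R2.
R4 starts after R3 ends — done with R3.
R5 starts after R4 ends — done with R4.
R6 starts after R5 ends — done with R5.
R7 starts after R6 ends.
Every pair is clear; the schedule has no overlaps.

Yes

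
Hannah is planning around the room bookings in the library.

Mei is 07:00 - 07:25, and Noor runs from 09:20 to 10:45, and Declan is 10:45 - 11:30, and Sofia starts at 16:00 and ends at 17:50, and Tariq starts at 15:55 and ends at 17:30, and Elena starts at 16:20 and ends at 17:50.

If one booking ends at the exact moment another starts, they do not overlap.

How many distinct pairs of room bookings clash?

3

Sorted by start: Mei, Noor, Declan, Tariq, Sofia, Elena.
Noor starts after Mei ends — done with Mei.
Declan starts exactly when Noor ends (back-to-back, no overlap) — done with Noor.
Tariq starts after Declan ends — done with Declan.
Sofia starts before Tariq ends → Tariq and Sofia overlap.
Elena starts before Tariq ends → Tariq and Elena overlap.
Elena starts before Sofia ends → Sofia and Elena overlap.
Overlapping pairs: Elena & Sofia, Elena & Tariq, Sofia & Tariq — 3 in total.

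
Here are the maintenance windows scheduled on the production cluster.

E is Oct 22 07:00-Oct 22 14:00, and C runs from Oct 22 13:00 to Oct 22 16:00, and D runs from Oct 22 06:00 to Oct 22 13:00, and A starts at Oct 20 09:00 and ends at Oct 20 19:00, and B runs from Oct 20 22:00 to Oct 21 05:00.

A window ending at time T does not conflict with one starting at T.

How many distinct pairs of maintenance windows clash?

2

Sorted by start: A, B, D, E, C.
B starts after A ends, so nothing later overlaps A either.
D starts after B ends, so nothing later overlaps B either.
E starts before D ends → D and E overlap.
C starts exactly when D ends (back-to-back, no overlap).
C starts before E ends → E and C overlap.
Overlapping pairs: C & E, D & E — 2 in total.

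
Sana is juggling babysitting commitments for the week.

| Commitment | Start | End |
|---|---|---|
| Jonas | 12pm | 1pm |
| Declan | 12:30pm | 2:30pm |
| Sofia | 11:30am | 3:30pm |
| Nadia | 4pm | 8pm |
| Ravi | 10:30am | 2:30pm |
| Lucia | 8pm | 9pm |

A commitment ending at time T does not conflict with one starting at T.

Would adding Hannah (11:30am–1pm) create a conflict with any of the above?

Yes — it overlaps Declan, Jonas, Ravi, Sofia

Ravi: starts 10:30am before Hannah ends 1pm, and ends 2:30pm after Hannah starts 11:30am → overlap.
Sofia: starts 11:30am before Hannah ends 1pm, and ends 3:30pm after Hannah starts 11:30am → overlap.
Jonas: starts 12pm before Hannah ends 1pm, and ends 1pm after Hannah starts 11:30am → overlap.
Declan: starts 12:30pm before Hannah ends 1pm, and ends 2:30pm after Hannah starts 11:30am → overlap.
Nadia: starts 4pm at or after Hannah ends 1pm → clear.
Lucia: starts 8pm at or after Hannah ends 1pm → clear.
Hannah overlaps Ravi, Jonas, Declan, Sofia.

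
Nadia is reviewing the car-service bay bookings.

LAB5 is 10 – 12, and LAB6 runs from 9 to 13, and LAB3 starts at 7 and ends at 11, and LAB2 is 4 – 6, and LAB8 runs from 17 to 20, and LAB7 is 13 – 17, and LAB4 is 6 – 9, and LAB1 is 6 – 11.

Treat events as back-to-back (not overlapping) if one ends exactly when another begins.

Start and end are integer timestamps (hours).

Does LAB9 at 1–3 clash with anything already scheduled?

No — it doesn't clash with anything

LAB2: starts 4 at or after LAB9 ends 3 → clear.
LAB1: starts 6 at or after LAB9 ends 3 → clear.
LAB4: starts 6 at or after LAB9 ends 3 → clear.
LAB3: starts 7 at or after LAB9 ends 3 → clear.
LAB6: starts 9 at or after LAB9 ends 3 → clear.
LAB5: starts 10 at or after LAB9 ends 3 → clear.
LAB7: starts 13 at or after LAB9 ends 3 → clear.
LAB8: starts 17 at or after LAB9 ends 3 → clear.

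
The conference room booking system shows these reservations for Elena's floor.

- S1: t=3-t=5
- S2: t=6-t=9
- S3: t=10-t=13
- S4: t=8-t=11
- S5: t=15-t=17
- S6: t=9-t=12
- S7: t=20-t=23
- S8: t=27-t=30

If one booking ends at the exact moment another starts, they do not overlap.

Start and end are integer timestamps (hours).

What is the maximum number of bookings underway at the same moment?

Sweep the timeline, counting +1 at each start and −1 at each end (ends before starts at a tie):
t=3 start S1 → 1
t=5 end S1 → 0
t=6 start S2 → 1
t=8 start S4 → 2
t=9 end S2 → 1
t=9 start S6 → 2
t=10 start S3 → 3
t=11 end S4 → 2
t=12 end S6 → 1
t=13 end S3 → 0
t=15 start S5 → 1
t=17 end S5 → 0
t=20 start S7 → 1
t=23 end S7 → 0
t=27 start S8 → 1
t=30 end S8 → 0
Peak is 3, at t=10 (S3, S4, S6).

3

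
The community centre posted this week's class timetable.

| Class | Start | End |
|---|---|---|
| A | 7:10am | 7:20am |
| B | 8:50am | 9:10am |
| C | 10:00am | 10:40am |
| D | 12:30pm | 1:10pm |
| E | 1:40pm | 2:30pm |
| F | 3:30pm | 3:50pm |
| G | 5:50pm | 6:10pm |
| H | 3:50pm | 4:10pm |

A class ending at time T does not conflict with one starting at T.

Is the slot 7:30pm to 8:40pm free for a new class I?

Yes — the slot is free

A: ends 7:20am at or before I starts 7:30pm → clear.
B: ends 9:10am at or before I starts 7:30pm → clear.
C: ends 10:40am at or before I starts 7:30pm → clear.
D: ends 1:10pm at or before I starts 7:30pm → clear.
E: ends 2:30pm at or before I starts 7:30pm → clear.
F: ends 3:50pm at or before I starts 7:30pm → clear.
H: ends 4:10pm at or before I starts 7:30pm → clear.
G: ends 6:10pm at or before I starts 7:30pm → clear.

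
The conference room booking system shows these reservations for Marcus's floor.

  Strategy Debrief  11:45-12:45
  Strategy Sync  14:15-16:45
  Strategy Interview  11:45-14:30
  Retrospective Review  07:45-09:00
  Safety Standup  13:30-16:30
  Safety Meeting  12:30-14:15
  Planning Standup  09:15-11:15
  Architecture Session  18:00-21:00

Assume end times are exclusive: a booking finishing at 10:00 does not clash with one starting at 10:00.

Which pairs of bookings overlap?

Sorted by start: Retrospective Review, Planning Standup, Strategy Debrief, Strategy Interview, Safety Meeting, Safety Standup, Strategy Sync, Architecture Session.
Planning Standup starts after Retrospective Review ends, so Retrospective Review has no further overlaps.
Strategy Debrief starts after Planning Standup ends, so Planning Standup has no further overlaps.
Strategy Interview starts before Strategy Debrief ends → Strategy Debrief and Strategy Interview overlap.
Safety Meeting starts before Strategy Debrief ends → Strategy Debrief and Safety Meeting overlap.
Safety Standup starts after Strategy Debrief ends, so Strategy Debrief has no further overlaps.
Safety Meeting starts before Strategy Interview ends → Strategy Interview and Safety Meeting overlap.
Safety Standup starts before Strategy Interview ends → Strategy Interview and Safety Standup overlap.
Strategy Sync starts before Strategy Interview ends → Strategy Interview and Strategy Sync overlap.
Architecture Session starts after Strategy Interview ends.
Safety Standup starts before Safety Meeting ends → Safety Meeting and Safety Standup overlap.
Strategy Sync starts exactly when Safety Meeting ends (back-to-back, no overlap), so Safety Meeting has no further overlaps.
Strategy Sync starts before Safety Standup ends → Safety Standup and Strategy Sync overlap.
Architecture Session starts after Safety Standup ends.
Architecture Session starts after Strategy Sync ends.

Safety Meeting & Safety Standup, Safety Meeting & Strategy Debrief, Safety Meeting & Strategy Interview, Safety Standup & Strategy Interview, Safety Standup & Strategy Sync, Strategy Debrief & Strategy Interview, Strategy Interview & Strategy Sync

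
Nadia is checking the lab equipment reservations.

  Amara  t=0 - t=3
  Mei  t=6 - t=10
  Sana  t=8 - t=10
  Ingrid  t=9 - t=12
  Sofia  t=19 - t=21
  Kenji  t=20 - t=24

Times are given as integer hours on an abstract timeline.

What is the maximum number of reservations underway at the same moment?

Sweep the timeline, counting +1 at each start and −1 at each end (ends before starts at a tie):
t=0 start Amara → 1
t=3 end Amara → 0
t=6 start Mei → 1
t=8 start Sana → 2
t=9 start Ingrid → 3
t=10 end Mei → 2
t=10 end Sana → 1
t=12 end Ingrid → 0
t=19 start Sofia → 1
t=20 start Kenji → 2
t=21 end Sofia → 1
t=24 end Kenji → 0
Peak is 3, at t=9 (Ingrid, Mei, Sana).

3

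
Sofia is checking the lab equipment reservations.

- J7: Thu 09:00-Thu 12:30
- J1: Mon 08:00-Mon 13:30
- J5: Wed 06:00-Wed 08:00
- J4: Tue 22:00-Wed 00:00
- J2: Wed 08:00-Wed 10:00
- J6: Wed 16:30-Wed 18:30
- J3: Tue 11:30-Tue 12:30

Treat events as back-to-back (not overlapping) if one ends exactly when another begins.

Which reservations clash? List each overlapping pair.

Sorted by start: J1, J3, J4, J5, J2, J6, J7.
J3 starts after J1 ends, so nothing later overlaps J1 either.
J4 starts after J3 ends, so nothing later overlaps J3 either.
J5 starts after J4 ends, so nothing later overlaps J4 either.
J2 starts exactly when J5 ends (back-to-back, no overlap), so nothing later overlaps J5 either.
J6 starts after J2 ends, so nothing later overlaps J2 either.
J7 starts after J6 ends.

none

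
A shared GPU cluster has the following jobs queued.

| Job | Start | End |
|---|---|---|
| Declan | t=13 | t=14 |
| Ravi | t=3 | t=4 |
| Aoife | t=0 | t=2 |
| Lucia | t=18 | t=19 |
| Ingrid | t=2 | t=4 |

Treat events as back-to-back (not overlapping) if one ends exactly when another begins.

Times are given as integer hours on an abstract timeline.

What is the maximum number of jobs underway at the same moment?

Walk through starts and ends in time order (an end at T is processed before a start at T):
t=0 start Aoife → 1
t=2 end Aoife → 0
t=2 start Ingrid → 1
t=3 start Ravi → 2
t=4 end Ingrid → 1
t=4 end Ravi → 0
t=13 start Declan → 1
t=14 end Declan → 0
t=18 start Lucia → 1
t=19 end Lucia → 0
Peak is 2, at t=3 (Ingrid, Ravi).

2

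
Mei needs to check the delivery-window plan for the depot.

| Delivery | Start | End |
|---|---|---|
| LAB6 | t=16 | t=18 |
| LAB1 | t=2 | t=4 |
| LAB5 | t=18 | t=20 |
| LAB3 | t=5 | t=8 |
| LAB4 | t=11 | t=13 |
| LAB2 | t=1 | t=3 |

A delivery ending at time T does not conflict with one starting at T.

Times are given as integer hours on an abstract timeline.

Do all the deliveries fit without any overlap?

No

Two intervals overlap when each starts before the other ends.
Sorted by start: LAB2, LAB1, LAB3, LAB4, LAB6, LAB5.
LAB1 starts before LAB2 ends → LAB2 and LAB1 overlap.
That's a conflict, so the schedule is not conflict-free.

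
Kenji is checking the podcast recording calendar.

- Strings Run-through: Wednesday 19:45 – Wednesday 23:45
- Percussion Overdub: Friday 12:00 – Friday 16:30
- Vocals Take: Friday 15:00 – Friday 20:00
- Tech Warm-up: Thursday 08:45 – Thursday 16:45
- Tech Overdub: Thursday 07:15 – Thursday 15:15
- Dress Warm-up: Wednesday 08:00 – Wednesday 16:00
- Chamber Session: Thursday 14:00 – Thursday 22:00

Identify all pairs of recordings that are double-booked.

Two intervals overlap when each starts before the other ends.
Sorted by start: Dress Warm-up, Strings Run-through, Tech Overdub, Tech Warm-up, Chamber Session, Percussion Overdub, Vocals Take.
Strings Run-through starts after Dress Warm-up ends — done with Dress Warm-up.
Tech Overdub starts after Strings Run-through ends — done with Strings Run-through.
Tech Warm-up starts before Tech Overdub ends → Tech Overdub and Tech Warm-up overlap.
Chamber Session starts before Tech Overdub ends → Tech Overdub and Chamber Session overlap.
Percussion Overdub starts after Tech Overdub ends — done with Tech Overdub.
Chamber Session starts before Tech Warm-up ends → Tech Warm-up and Chamber Session overlap.
Percussion Overdub starts after Tech Warm-up ends — done with Tech Warm-up.
Percussion Overdub starts after Chamber Session ends — done with Chamber Session.
Vocals Take starts before Percussion Overdub ends → Percussion Overdub and Vocals Take overlap.

Chamber Session & Tech Overdub, Chamber Session & Tech Warm-up, Percussion Overdub & Vocals Take, Tech Overdub & Tech Warm-up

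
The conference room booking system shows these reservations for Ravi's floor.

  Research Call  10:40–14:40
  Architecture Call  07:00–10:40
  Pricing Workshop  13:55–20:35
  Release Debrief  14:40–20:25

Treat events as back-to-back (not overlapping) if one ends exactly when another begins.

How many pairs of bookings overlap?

Sorted by start: Architecture Call, Research Call, Pricing Workshop, Release Debrief.
Research Call starts exactly when Architecture Call ends (back-to-back, no overlap) — done with Architecture Call.
Pricing Workshop starts before Research Call ends → Research Call and Pricing Workshop overlap.
Release Debrief starts exactly when Research Call ends (back-to-back, no overlap).
Release Debrief starts before Pricing Workshop ends → Pricing Workshop and Release Debrief overlap.
Overlapping pairs: Pricing Workshop & Release Debrief, Pricing Workshop & Research Call — 2 in total.

2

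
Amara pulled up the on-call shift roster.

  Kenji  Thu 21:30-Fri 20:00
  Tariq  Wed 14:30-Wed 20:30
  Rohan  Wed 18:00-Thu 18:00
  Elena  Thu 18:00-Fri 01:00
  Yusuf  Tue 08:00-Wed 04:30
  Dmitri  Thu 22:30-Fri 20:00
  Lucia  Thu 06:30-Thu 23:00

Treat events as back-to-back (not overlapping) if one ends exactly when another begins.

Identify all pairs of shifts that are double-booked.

Sorted by start: Yusuf, Tariq, Rohan, Lucia, Elena, Kenji, Dmitri.
Tariq starts after Yusuf ends — done with Yusuf.
Rohan starts before Tariq ends → Tariq and Rohan overlap.
Lucia starts after Tariq ends — done with Tariq.
Lucia starts before Rohan ends → Rohan and Lucia overlap.
Elena starts exactly when Rohan ends (back-to-back, no overlap) — done with Rohan.
Elena starts before Lucia ends → Lucia and Elena overlap.
Kenji starts before Lucia ends → Lucia and Kenji overlap.
Dmitri starts before Lucia ends → Lucia and Dmitri overlap.
Kenji starts before Elena ends → Elena and Kenji overlap.
Dmitri starts before Elena ends → Elena and Dmitri overlap.
Dmitri starts before Kenji ends → Kenji and Dmitri overlap.

Dmitri & Elena, Dmitri & Kenji, Dmitri & Lucia, Elena & Kenji, Elena & Lucia, Kenji & Lucia, Lucia & Rohan, Rohan & Tariq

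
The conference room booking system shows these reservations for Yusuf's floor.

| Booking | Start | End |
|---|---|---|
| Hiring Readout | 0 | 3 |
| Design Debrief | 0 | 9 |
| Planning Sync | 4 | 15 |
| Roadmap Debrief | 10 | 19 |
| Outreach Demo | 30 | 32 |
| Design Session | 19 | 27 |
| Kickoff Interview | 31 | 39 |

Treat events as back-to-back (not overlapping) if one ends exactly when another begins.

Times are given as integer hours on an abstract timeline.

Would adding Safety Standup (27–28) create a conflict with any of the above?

No — it doesn't clash with anything

Hiring Readout: ends 3 at or before Safety Standup starts 27 → clear.
Design Debrief: ends 9 at or before Safety Standup starts 27 → clear.
Planning Sync: ends 15 at or before Safety Standup starts 27 → clear.
Roadmap Debrief: ends 19 at or before Safety Standup starts 27 → clear.
Design Session: ends 27 at or before Safety Standup starts 27 → clear.
Outreach Demo: starts 30 at or after Safety Standup ends 28 → clear.
Kickoff Interview: starts 31 at or after Safety Standup ends 28 → clear.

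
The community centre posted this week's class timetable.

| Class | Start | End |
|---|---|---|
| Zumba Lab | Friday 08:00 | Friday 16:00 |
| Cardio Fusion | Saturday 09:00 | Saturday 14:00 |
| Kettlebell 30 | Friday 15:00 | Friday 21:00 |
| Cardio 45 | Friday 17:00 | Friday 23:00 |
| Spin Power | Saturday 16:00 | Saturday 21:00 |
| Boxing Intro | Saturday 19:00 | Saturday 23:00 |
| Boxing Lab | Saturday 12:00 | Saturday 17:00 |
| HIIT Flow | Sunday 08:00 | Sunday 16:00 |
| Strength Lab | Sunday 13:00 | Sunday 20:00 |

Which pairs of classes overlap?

Sorted by start: Zumba Lab, Kettlebell 30, Cardio 45, Cardio Fusion, Boxing Lab, Spin Power, Boxing Intro, HIIT Flow, Strength Lab.
Kettlebell 30 starts before Zumba Lab ends → Zumba Lab and Kettlebell 30 overlap.
Cardio 45 starts after Zumba Lab ends, so Zumba Lab has no further overlaps.
Cardio 45 starts before Kettlebell 30 ends → Kettlebell 30 and Cardio 45 overlap.
Cardio Fusion starts after Kettlebell 30 ends, so Kettlebell 30 has no further overlaps.
Cardio Fusion starts after Cardio 45 ends, so Cardio 45 has no further overlaps.
Boxing Lab starts before Cardio Fusion ends → Cardio Fusion and Boxing Lab overlap.
Spin Power starts after Cardio Fusion ends, so Cardio Fusion has no further overlaps.
Spin Power starts before Boxing Lab ends → Boxing Lab and Spin Power overlap.
Boxing Intro starts after Boxing Lab ends, so Boxing Lab has no further overlaps.
Boxing Intro starts before Spin Power ends → Spin Power and Boxing Intro overlap.
HIIT Flow starts after Spin Power ends, so Spin Power has no further overlaps.
HIIT Flow starts after Boxing Intro ends, so Boxing Intro has no further overlaps.
Strength Lab starts before HIIT Flow ends → HIIT Flow and Strength Lab overlap.

Boxing Intro & Spin Power, Boxing Lab & Cardio Fusion, Boxing Lab & Spin Power, Cardio 45 & Kettlebell 30, HIIT Flow & Strength Lab, Kettlebell 30 & Zumba Lab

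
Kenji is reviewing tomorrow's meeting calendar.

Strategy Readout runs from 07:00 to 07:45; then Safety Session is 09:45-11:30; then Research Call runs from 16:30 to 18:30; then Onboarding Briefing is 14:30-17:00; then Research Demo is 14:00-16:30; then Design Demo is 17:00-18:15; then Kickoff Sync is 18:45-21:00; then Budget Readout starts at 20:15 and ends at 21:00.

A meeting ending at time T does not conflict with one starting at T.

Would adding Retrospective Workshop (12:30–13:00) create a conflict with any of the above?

No — it doesn't clash with anything

Strategy Readout: ends 07:45 at or before Retrospective Workshop starts 12:30 → clear.
Safety Session: ends 11:30 at or before Retrospective Workshop starts 12:30 → clear.
Research Demo: starts 14:00 at or after Retrospective Workshop ends 13:00 → clear.
Onboarding Briefing: starts 14:30 at or after Retrospective Workshop ends 13:00 → clear.
Research Call: starts 16:30 at or after Retrospective Workshop ends 13:00 → clear.
Design Demo: starts 17:00 at or after Retrospective Workshop ends 13:00 → clear.
Kickoff Sync: starts 18:45 at or after Retrospective Workshop ends 13:00 → clear.
Budget Readout: starts 20:15 at or after Retrospective Workshop ends 13:00 → clear.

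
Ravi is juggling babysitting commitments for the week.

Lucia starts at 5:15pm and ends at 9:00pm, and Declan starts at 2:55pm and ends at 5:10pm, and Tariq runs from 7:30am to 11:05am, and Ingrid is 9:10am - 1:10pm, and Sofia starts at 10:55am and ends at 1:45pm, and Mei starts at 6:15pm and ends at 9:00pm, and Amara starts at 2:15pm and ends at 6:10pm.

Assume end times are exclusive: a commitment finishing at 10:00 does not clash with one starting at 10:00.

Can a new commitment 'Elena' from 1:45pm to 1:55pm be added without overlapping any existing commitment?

Tariq: ends 11:05am at or before Elena starts 1:45pm → clear.
Ingrid: ends 1:10pm at or before Elena starts 1:45pm → clear.
Sofia: ends 1:45pm at or before Elena starts 1:45pm → clear.
Amara: starts 2:15pm at or after Elena ends 1:55pm → clear.
Declan: starts 2:55pm at or after Elena ends 1:55pm → clear.
Lucia: starts 5:15pm at or after Elena ends 1:55pm → clear.
Mei: starts 6:15pm at or after Elena ends 1:55pm → clear.

Yes — the slot is free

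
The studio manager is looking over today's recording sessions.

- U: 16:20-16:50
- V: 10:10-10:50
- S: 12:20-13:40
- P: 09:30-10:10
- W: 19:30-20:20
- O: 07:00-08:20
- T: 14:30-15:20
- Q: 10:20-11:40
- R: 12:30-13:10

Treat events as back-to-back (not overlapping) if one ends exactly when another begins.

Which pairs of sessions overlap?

Q & V, R & S

Sorted by start: O, P, V, Q, S, R, T, U, W.
P starts after O ends, so O has no further overlaps.
V starts exactly when P ends (back-to-back, no overlap), so P has no further overlaps.
Q starts before V ends → V and Q overlap.
S starts after V ends, so V has no further overlaps.
S starts after Q ends, so Q has no further overlaps.
R starts before S ends → S and R overlap.
T starts after S ends, so S has no further overlaps.
T starts after R ends, so R has no further overlaps.
U starts after T ends, so T has no further overlaps.
W starts after U ends.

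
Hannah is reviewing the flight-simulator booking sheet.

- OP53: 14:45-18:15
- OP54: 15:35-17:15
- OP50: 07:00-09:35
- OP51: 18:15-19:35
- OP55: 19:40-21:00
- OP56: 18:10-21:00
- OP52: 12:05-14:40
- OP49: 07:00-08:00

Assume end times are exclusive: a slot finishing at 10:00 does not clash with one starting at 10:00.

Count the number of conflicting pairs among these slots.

Sorted by start: OP49, OP50, OP52, OP53, OP54, OP56, OP51, OP55.
OP50 starts before OP49 ends → OP49 and OP50 overlap.
OP52 starts after OP49 ends — done with OP49.
OP52 starts after OP50 ends — done with OP50.
OP53 starts after OP52 ends — done with OP52.
OP54 starts before OP53 ends → OP53 and OP54 overlap.
OP56 starts before OP53 ends → OP53 and OP56 overlap.
OP51 starts exactly when OP53 ends (back-to-back, no overlap) — done with OP53.
OP56 starts after OP54 ends — done with OP54.
OP51 starts before OP56 ends → OP56 and OP51 overlap.
OP55 starts before OP56 ends → OP56 and OP55 overlap.
OP55 starts after OP51 ends.
Overlapping pairs: OP49 & OP50, OP51 & OP56, OP53 & OP54, OP53 & OP56, OP55 & OP56 — 5 in total.

5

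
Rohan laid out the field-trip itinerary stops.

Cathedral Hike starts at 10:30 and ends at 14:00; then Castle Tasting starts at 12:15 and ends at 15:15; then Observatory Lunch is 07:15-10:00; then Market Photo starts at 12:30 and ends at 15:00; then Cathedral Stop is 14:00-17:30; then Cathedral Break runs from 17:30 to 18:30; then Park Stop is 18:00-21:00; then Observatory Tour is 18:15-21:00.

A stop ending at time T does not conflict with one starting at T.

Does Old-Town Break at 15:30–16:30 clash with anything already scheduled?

Yes — it overlaps Cathedral Stop

Observatory Lunch: ends 10:00 at or before Old-Town Break starts 15:30 → clear.
Cathedral Hike: ends 14:00 at or before Old-Town Break starts 15:30 → clear.
Castle Tasting: ends 15:15 at or before Old-Town Break starts 15:30 → clear.
Market Photo: ends 15:00 at or before Old-Town Break starts 15:30 → clear.
Cathedral Stop: starts 14:00 before Old-Town Break ends 16:30, and ends 17:30 after Old-Town Break starts 15:30 → overlap.
Cathedral Break: starts 17:30 at or after Old-Town Break ends 16:30 → clear.
Park Stop: starts 18:00 at or after Old-Town Break ends 16:30 → clear.
Observatory Tour: starts 18:15 at or after Old-Town Break ends 16:30 → clear.
Old-Town Break overlaps Cathedral Stop.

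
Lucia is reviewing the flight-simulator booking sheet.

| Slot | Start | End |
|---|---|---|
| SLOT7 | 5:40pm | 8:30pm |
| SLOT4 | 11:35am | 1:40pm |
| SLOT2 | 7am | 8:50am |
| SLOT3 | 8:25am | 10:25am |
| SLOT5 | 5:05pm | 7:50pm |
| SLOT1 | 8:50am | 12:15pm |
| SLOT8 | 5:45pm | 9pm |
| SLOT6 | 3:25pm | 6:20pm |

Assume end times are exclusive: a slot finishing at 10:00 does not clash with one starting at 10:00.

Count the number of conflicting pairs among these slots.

9

Sorted by start: SLOT2, SLOT3, SLOT1, SLOT4, SLOT6, SLOT5, SLOT7, SLOT8.
SLOT3 starts before SLOT2 ends → SLOT2 and SLOT3 overlap.
SLOT1 starts exactly when SLOT2 ends (back-to-back, no overlap) — done with SLOT2.
SLOT1 starts before SLOT3 ends → SLOT3 and SLOT1 overlap.
SLOT4 starts after SLOT3 ends — done with SLOT3.
SLOT4 starts before SLOT1 ends → SLOT1 and SLOT4 overlap.
SLOT6 starts after SLOT1 ends — done with SLOT1.
SLOT6 starts after SLOT4 ends — done with SLOT4.
SLOT5 starts before SLOT6 ends → SLOT6 and SLOT5 overlap.
SLOT7 starts before SLOT6 ends → SLOT6 and SLOT7 overlap.
SLOT8 starts before SLOT6 ends → SLOT6 and SLOT8 overlap.
SLOT7 starts before SLOT5 ends → SLOT5 and SLOT7 overlap.
SLOT8 starts before SLOT5 ends → SLOT5 and SLOT8 overlap.
SLOT8 starts before SLOT7 ends → SLOT7 and SLOT8 overlap.
Overlapping pairs: SLOT1 & SLOT3, SLOT1 & SLOT4, SLOT2 & SLOT3, SLOT5 & SLOT6, SLOT5 & SLOT7, SLOT5 & SLOT8, SLOT6 & SLOT7, SLOT6 & SLOT8, SLOT7 & SLOT8 — 9 in total.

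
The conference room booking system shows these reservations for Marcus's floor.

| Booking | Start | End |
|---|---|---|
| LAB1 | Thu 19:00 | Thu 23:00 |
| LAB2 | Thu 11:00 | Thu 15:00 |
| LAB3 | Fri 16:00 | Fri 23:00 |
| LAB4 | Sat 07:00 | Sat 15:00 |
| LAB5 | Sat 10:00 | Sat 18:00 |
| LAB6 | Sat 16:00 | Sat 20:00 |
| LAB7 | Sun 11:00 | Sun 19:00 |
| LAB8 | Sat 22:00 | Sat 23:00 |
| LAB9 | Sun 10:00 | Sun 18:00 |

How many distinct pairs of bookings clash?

Sorted by start: LAB2, LAB1, LAB3, LAB4, LAB5, LAB6, LAB8, LAB9, LAB7.
LAB1 starts after LAB2 ends, so LAB2 has no further overlaps.
LAB3 starts after LAB1 ends, so LAB1 has no further overlaps.
LAB4 starts after LAB3 ends, so LAB3 has no further overlaps.
LAB5 starts before LAB4 ends → LAB4 and LAB5 overlap.
LAB6 starts after LAB4 ends, so LAB4 has no further overlaps.
LAB6 starts before LAB5 ends → LAB5 and LAB6 overlap.
LAB8 starts after LAB5 ends, so LAB5 has no further overlaps.
LAB8 starts after LAB6 ends, so LAB6 has no further overlaps.
LAB9 starts after LAB8 ends, so LAB8 has no further overlaps.
LAB7 starts before LAB9 ends → LAB9 and LAB7 overlap.
Overlapping pairs: LAB4 & LAB5, LAB5 & LAB6, LAB7 & LAB9 — 3 in total.

3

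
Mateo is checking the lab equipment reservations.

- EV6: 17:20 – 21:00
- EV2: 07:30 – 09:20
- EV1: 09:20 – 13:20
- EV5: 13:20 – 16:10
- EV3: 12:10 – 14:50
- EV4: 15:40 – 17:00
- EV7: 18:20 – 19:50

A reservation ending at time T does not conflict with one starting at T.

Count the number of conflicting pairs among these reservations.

Sorted by start: EV2, EV1, EV3, EV5, EV4, EV6, EV7.
EV1 starts exactly when EV2 ends (back-to-back, no overlap), so EV2 has no further overlaps.
EV3 starts before EV1 ends → EV1 and EV3 overlap.
EV5 starts exactly when EV1 ends (back-to-back, no overlap), so EV1 has no further overlaps.
EV5 starts before EV3 ends → EV3 and EV5 overlap.
EV4 starts after EV3 ends, so EV3 has no further overlaps.
EV4 starts before EV5 ends → EV5 and EV4 overlap.
EV6 starts after EV5 ends, so EV5 has no further overlaps.
EV6 starts after EV4 ends, so EV4 has no further overlaps.
EV7 starts before EV6 ends → EV6 and EV7 overlap.
Overlapping pairs: EV1 & EV3, EV3 & EV5, EV4 & EV5, EV6 & EV7 — 4 in total.

4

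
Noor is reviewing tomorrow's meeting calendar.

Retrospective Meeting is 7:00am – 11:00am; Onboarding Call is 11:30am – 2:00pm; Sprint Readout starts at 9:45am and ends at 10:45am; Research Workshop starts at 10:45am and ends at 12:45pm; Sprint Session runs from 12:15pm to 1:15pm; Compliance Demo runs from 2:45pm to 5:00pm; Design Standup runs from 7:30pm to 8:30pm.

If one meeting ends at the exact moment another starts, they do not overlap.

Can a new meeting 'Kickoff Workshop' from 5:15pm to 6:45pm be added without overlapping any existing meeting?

Yes — the slot is free

Retrospective Meeting: ends 11:00am at or before Kickoff Workshop starts 5:15pm → clear.
Sprint Readout: ends 10:45am at or before Kickoff Workshop starts 5:15pm → clear.
Research Workshop: ends 12:45pm at or before Kickoff Workshop starts 5:15pm → clear.
Onboarding Call: ends 2:00pm at or before Kickoff Workshop starts 5:15pm → clear.
Sprint Session: ends 1:15pm at or before Kickoff Workshop starts 5:15pm → clear.
Compliance Demo: ends 5:00pm at or before Kickoff Workshop starts 5:15pm → clear.
Design Standup: starts 7:30pm at or after Kickoff Workshop ends 6:45pm → clear.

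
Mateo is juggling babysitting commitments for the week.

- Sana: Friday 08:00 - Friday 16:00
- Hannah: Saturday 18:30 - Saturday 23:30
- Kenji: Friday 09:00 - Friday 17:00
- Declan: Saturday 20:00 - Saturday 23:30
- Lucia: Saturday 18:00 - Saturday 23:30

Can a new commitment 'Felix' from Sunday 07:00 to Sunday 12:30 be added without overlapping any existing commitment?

Yes — the slot is free

Sana: ends Friday 16:00 at or before Felix starts Sunday 07:00 → clear.
Kenji: ends Friday 17:00 at or before Felix starts Sunday 07:00 → clear.
Lucia: ends Saturday 23:30 at or before Felix starts Sunday 07:00 → clear.
Hannah: ends Saturday 23:30 at or before Felix starts Sunday 07:00 → clear.
Declan: ends Saturday 23:30 at or before Felix starts Sunday 07:00 → clear.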